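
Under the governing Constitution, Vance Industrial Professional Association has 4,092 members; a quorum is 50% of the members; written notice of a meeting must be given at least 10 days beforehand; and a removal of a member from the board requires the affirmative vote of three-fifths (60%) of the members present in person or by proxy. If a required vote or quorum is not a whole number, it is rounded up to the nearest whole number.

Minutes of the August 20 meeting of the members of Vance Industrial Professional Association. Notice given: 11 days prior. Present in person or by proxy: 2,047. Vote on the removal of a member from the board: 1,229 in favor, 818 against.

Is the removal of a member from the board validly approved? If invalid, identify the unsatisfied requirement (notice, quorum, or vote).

Valid — all requirements satisfied.

Notice: 11 days given; 10 required. Satisfied.
Quorum: 50% of 4,092 = 2,046; 2,047 present. Satisfied.
Vote: requires three-fifths of those present (2,047); 3/5 of 2047 = 1228.20, rounded up to 1229, so 1,229 needed; 1,229 in favor. Satisfied.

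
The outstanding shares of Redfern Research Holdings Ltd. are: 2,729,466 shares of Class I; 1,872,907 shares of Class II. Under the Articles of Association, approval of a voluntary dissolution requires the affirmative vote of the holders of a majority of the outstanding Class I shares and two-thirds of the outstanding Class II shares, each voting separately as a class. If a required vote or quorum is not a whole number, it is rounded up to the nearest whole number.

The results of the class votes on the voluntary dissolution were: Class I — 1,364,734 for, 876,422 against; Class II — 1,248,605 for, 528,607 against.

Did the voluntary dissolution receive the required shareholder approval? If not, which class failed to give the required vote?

Class I: a majority of 2729466 is 1364734; 1,364,734 required, 1,364,734 in favor — approved.
Class II: 2/3 of 1872907 = 1248604.67, rounded up to 1248605; 1,248,605 required, 1,248,605 in favor — approved.

Approved — every class gave the required vote.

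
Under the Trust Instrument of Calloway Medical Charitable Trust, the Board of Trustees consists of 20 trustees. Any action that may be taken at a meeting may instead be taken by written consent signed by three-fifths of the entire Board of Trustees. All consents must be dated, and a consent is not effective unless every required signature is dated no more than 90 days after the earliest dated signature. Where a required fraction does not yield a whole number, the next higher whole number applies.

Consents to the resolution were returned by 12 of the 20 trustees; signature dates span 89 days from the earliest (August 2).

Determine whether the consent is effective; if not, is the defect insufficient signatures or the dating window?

Effective — both the signature and dating-window requirements are satisfied.

Signatures required: three-fifths of 20 — 3/5 of 20 = 12, so 12 needed; 12 signed. Sufficient.
Dating window: the latest signature is 89 days after the earliest; the limit is 90 days. Within the window.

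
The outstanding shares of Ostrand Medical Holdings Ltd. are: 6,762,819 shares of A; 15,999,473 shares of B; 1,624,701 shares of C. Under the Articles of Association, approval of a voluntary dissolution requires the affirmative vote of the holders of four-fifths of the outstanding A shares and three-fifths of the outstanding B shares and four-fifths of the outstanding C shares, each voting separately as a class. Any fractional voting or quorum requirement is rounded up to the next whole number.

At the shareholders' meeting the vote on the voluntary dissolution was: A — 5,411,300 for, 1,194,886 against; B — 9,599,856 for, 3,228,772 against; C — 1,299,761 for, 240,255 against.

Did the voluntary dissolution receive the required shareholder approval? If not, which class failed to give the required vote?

Approved — every class gave the required vote.

A: 4/5 of 6762819 = 5410255.20, rounded up to 5410256; 5,410,256 required, 5,411,300 in favor — approved.
B: 3/5 of 15999473 = 9599683.80, rounded up to 9599684; 9,599,684 required, 9,599,856 in favor — approved.
C: 4/5 of 1624701 = 1299760.80, rounded up to 1299761; 1,299,761 required, 1,299,761 in favor — approved.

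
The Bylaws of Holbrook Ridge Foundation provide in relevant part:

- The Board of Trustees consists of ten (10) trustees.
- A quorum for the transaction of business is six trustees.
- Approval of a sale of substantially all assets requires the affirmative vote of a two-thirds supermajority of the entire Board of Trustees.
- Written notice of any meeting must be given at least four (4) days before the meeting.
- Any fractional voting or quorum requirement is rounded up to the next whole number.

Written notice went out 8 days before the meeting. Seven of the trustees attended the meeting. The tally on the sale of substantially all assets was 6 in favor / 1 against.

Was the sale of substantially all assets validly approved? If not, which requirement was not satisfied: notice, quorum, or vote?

Invalid — vote requirement not satisfied.

Notice: 8 days given; 4 required (8 ≥ 4). Satisfied.
Quorum: 7 present; quorum is 6. Satisfied.
Vote: the sale of substantially all assets requires two-thirds of the entire Board of Trustees (10). 2/3 of 10 = 6.67, rounded up to 7, so 7 affirmative votes are needed; 6 voted in favor. Not satisfied.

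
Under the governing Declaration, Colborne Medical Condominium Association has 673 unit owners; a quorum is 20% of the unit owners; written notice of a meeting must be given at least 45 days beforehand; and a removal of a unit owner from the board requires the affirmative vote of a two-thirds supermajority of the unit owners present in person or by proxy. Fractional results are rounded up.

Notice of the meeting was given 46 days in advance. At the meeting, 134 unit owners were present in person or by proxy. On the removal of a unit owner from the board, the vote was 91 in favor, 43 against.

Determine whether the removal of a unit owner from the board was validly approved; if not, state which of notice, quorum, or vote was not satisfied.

Notice: 46 days given; 45 required. Satisfied.
Quorum: 20% of 673 = 134.60, rounded up to 135; 134 present. Not satisfied.
Vote: requires two-thirds of those present (134); 2/3 of 134 = 89.33, rounded up to 90, so 90 needed; 91 in favor. Satisfied.

Invalid — quorum requirement not satisfied.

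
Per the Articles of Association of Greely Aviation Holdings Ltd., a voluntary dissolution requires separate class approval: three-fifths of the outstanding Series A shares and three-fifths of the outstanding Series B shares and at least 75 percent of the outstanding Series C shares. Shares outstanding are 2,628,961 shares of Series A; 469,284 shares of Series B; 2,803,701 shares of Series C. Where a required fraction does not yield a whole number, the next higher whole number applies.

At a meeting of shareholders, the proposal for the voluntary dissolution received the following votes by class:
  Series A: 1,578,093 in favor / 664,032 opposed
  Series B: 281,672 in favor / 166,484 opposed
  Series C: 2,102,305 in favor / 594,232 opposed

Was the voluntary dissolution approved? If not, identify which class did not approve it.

Series A: 3/5 of 2628961 = 1577376.60, rounded up to 1577377; 1,577,377 required, 1,578,093 in favor — approved.
Series B: 3/5 of 469284 = 281570.40, rounded up to 281571; 281,571 required, 281,672 in favor — approved.
Series C: 3/4 of 2803701 = 2102775.75, rounded up to 2102776; 2,102,776 required, 2,102,305 in favor — not approved.

Not approved — the Series C shares did not give the required vote.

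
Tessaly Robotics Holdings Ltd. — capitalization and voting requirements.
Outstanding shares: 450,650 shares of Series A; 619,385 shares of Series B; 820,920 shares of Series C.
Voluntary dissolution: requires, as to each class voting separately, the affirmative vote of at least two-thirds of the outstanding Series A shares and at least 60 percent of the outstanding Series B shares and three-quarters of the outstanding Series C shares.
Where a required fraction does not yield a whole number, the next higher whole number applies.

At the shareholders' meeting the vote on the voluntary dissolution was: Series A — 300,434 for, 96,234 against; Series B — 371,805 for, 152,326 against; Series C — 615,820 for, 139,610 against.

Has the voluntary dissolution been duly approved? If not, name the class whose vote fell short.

Series A: 2/3 of 450650 = 300433.33, rounded up to 300434; 300,434 required, 300,434 in favor — approved.
Series B: 3/5 of 619385 = 371631; 371,631 required, 371,805 in favor — approved.
Series C: 3/4 of 820920 = 615690; 615,690 required, 615,820 in favor — approved.

Approved — every class gave the required vote.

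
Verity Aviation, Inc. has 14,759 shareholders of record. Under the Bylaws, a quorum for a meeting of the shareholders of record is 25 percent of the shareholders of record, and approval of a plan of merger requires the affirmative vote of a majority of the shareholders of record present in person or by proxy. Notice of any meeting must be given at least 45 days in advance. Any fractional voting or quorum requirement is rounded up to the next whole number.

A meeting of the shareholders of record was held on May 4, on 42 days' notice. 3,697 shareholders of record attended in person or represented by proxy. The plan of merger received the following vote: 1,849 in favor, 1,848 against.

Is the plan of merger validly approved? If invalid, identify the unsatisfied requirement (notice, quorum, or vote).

Notice: 42 days given; 45 required. Not satisfied.
Quorum: 25% of 14,759 = 3,689.75, rounded up to 3,690; 3,697 present. Satisfied.
Vote: requires a majority of those present (3,697); a majority of 3697 is 1849, so 1,849 needed; 1,849 in favor. Satisfied.

Invalid — notice requirement not satisfied.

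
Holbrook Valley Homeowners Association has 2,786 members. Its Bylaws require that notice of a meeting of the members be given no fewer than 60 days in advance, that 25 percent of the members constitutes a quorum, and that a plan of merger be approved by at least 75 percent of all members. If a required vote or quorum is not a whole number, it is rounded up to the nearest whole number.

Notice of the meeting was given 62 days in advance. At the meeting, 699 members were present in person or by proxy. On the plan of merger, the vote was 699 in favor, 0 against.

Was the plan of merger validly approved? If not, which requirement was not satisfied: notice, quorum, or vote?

Notice: 62 days given; 60 required. Satisfied.
Quorum: 25% of 2,786 = 696.50, rounded up to 697; 699 present. Satisfied.
Vote: requires three-fourths of all members (2,786); 3/4 of 2786 = 2089.50, rounded up to 2090, so 2,090 needed; 699 in favor. Not satisfied.

Invalid — vote requirement not satisfied.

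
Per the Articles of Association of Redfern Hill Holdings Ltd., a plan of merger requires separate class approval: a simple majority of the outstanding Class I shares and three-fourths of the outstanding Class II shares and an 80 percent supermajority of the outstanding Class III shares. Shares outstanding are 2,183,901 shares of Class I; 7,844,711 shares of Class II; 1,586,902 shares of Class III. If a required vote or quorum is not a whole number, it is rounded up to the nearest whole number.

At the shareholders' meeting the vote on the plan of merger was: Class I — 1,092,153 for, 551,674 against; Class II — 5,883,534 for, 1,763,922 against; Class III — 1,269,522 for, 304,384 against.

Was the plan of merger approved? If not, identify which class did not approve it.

Class I: a majority of 2183901 is 1091951; 1,091,951 required, 1,092,153 in favor — approved.
Class II: 3/4 of 7844711 = 5883533.25, rounded up to 5883534; 5,883,534 required, 5,883,534 in favor — approved.
Class III: 4/5 of 1586902 = 1269521.60, rounded up to 1269522; 1,269,522 required, 1,269,522 in favor — approved.

Approved — every class gave the required vote.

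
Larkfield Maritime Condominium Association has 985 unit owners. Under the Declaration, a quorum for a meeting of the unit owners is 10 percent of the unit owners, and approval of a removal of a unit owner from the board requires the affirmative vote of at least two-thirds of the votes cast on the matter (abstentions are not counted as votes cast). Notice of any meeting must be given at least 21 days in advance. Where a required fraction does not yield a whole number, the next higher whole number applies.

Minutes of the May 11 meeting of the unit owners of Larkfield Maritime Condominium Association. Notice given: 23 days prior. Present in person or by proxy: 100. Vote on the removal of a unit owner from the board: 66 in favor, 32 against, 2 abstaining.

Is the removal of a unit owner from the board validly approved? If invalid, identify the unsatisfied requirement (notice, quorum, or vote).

Notice: 23 days given; 21 required. Satisfied.
Quorum: 10% of 985 = 98.50, rounded up to 99; 100 present. Satisfied.
Vote: requires two-thirds of the votes cast (100 − 2 abstaining = 98); 2/3 of 98 = 65.33, rounded up to 66, so 66 needed; 66 in favor. Satisfied.

Valid — all requirements satisfied.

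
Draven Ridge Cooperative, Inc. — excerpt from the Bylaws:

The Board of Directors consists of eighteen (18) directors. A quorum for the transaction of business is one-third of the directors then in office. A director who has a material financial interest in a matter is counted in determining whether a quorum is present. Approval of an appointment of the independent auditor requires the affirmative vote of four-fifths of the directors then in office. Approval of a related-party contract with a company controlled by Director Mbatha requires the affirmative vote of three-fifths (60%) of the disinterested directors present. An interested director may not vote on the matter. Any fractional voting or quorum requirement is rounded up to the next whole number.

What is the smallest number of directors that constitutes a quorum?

6

1/3 of 18 = 6.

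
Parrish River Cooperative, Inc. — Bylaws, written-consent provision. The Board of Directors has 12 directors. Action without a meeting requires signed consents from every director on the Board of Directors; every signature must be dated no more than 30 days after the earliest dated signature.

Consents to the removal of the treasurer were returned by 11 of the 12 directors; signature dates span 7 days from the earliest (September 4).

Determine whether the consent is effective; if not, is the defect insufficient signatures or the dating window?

Signatures required: the unanimous vote of 12 — unanimous means all 12, so 12 needed; 11 signed. Insufficient.
Dating window: the latest signature is 7 days after the earliest; the limit is 30 days. Within the window.

Not effective — insufficient signatures.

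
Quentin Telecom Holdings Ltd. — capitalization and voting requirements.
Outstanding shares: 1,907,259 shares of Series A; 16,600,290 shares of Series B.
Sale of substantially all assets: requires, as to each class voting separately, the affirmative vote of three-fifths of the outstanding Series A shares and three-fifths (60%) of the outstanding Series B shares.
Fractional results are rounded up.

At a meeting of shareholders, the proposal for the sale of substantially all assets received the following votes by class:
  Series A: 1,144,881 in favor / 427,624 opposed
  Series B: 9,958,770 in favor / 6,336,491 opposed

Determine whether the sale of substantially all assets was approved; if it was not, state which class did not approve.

Not approved — the Series B shares did not give the required vote.

Series A: 3/5 of 1907259 = 1144355.40, rounded up to 1144356; 1,144,356 required, 1,144,881 in favor — approved.
Series B: 3/5 of 16600290 = 9960174; 9,960,174 required, 9,958,770 in favor — not approved.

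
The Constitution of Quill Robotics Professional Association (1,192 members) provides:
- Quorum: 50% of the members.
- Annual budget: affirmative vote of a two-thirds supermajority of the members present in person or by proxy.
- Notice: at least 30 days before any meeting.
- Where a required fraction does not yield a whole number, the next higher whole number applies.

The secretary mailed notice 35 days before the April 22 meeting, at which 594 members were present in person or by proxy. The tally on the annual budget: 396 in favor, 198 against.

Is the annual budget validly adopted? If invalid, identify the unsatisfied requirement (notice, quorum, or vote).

Notice: 35 days given; 30 required. Satisfied.
Quorum: 50% of 1,192 = 596; 594 present. Not satisfied.
Vote: requires two-thirds of those present (594); 2/3 of 594 = 396, so 396 needed; 396 in favor. Satisfied.

Invalid — quorum requirement not satisfied.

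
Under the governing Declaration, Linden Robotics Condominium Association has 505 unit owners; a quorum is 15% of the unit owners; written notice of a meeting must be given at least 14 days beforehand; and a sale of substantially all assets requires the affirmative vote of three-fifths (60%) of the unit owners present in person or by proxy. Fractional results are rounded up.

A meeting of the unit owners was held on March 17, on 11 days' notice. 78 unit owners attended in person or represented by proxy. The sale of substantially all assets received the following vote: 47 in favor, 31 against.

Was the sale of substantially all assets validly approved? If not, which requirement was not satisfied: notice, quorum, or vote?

Notice: 11 days given; 14 required. Not satisfied.
Quorum: 15% of 505 = 75.75, rounded up to 76; 78 present. Satisfied.
Vote: requires three-fifths of those present (78); 3/5 of 78 = 46.80, rounded up to 47, so 47 needed; 47 in favor. Satisfied.

Invalid — notice requirement not satisfied.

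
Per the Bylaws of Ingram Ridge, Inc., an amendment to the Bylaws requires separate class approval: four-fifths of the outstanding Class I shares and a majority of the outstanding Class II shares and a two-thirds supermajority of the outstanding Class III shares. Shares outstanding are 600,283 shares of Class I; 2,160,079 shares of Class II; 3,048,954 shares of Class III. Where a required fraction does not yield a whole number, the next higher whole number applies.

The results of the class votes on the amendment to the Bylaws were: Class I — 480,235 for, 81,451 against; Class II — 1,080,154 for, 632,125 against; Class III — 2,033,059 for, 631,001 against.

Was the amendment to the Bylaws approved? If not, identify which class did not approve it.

Approved — every class gave the required vote.

Class I: 4/5 of 600283 = 480226.40, rounded up to 480227; 480,227 required, 480,235 in favor — approved.
Class II: a majority of 2160079 is 1080040; 1,080,040 required, 1,080,154 in favor — approved.
Class III: 2/3 of 3048954 = 2032636; 2,032,636 required, 2,033,059 in favor — approved.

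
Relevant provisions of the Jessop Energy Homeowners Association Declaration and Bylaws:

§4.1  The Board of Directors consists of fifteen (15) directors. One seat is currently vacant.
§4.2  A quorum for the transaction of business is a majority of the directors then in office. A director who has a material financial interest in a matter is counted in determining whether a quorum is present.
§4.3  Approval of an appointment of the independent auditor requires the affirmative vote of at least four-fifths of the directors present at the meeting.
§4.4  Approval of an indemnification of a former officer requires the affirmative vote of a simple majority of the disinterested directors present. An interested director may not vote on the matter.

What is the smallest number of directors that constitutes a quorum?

A majority of 14 is 8.

8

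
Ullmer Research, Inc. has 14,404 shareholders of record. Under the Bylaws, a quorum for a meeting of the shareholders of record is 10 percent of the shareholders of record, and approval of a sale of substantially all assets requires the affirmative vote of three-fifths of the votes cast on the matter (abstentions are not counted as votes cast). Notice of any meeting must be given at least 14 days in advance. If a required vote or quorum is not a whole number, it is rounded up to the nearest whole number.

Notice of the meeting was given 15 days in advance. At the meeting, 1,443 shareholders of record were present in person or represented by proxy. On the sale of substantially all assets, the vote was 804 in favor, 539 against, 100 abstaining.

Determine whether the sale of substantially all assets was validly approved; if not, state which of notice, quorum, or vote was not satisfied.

Invalid — vote requirement not satisfied.

Notice: 15 days given; 14 required. Satisfied.
Quorum: 10% of 14,404 = 1,440.40, rounded up to 1,441; 1,443 present. Satisfied.
Vote: requires three-fifths of the votes cast (1,443 − 100 abstaining = 1,343); 3/5 of 1343 = 805.80, rounded up to 806, so 806 needed; 804 in favor. Not satisfied.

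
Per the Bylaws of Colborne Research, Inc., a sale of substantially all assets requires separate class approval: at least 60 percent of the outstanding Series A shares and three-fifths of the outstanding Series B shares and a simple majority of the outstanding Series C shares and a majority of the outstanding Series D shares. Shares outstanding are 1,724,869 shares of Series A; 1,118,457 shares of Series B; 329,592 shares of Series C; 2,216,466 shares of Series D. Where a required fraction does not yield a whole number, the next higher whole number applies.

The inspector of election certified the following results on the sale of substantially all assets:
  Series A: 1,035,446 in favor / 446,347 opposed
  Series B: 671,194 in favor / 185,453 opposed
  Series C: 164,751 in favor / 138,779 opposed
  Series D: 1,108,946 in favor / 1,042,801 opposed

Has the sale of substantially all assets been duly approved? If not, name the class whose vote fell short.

Series A: 3/5 of 1724869 = 1034921.40, rounded up to 1034922; 1,034,922 required, 1,035,446 in favor — approved.
Series B: 3/5 of 1118457 = 671074.20, rounded up to 671075; 671,075 required, 671,194 in favor — approved.
Series C: a majority of 329592 is 164797; 164,797 required, 164,751 in favor — not approved.
Series D: a majority of 2216466 is 1108234; 1,108,234 required, 1,108,946 in favor — approved.

Not approved — the Series C shares did not give the required vote.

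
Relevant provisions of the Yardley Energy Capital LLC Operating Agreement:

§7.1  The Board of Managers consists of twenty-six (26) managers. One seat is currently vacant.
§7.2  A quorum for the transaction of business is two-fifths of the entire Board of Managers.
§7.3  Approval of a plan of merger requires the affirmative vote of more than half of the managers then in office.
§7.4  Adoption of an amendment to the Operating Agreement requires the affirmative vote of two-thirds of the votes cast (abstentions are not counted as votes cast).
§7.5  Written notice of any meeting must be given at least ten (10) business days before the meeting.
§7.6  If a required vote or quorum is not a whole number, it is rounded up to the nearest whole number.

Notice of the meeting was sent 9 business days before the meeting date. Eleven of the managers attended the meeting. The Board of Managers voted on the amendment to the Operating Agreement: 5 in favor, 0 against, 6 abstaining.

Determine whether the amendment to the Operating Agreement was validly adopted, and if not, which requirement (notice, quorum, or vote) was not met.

Invalid — notice requirement not satisfied.

Notice: 9 business days given; 10 required (9 < 10). Not satisfied.
Quorum: 11 present; quorum is 11. Satisfied.
Vote: the amendment to the Operating Agreement requires two-thirds of the votes cast (11 present − 6 abstaining = 5). 2/3 of 5 = 3.33, rounded up to 4, so 4 affirmative votes are needed; 5 voted in favor. Satisfied.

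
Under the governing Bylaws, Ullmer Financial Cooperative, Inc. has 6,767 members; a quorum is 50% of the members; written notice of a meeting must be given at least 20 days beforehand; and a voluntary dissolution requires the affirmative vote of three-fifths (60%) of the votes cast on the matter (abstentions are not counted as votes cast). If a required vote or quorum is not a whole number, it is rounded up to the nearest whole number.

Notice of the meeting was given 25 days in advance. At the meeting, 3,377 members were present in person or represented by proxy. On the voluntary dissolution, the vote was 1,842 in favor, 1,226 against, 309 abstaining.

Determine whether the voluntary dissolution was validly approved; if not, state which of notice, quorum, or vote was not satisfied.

Invalid — quorum requirement not satisfied.

Notice: 25 days given; 20 required. Satisfied.
Quorum: 50% of 6,767 = 3,383.50, rounded up to 3,384; 3,377 present. Not satisfied.
Vote: requires three-fifths of the votes cast (3,377 − 309 abstaining = 3,068); 3/5 of 3068 = 1840.80, rounded up to 1841, so 1,841 needed; 1,842 in favor. Satisfied.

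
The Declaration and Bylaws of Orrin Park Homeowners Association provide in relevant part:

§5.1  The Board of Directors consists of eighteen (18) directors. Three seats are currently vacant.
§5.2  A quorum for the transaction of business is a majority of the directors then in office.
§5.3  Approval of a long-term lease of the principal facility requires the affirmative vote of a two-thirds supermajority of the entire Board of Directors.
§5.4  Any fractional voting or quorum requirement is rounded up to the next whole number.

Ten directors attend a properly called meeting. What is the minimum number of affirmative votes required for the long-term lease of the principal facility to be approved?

The long-term lease of the principal facility requires two-thirds of the entire Board of Directors (18).
2/3 of 18 = 12.
(Only 10 can vote, so the long-term lease of the principal facility cannot pass at this meeting, but the required vote is still 12.)

12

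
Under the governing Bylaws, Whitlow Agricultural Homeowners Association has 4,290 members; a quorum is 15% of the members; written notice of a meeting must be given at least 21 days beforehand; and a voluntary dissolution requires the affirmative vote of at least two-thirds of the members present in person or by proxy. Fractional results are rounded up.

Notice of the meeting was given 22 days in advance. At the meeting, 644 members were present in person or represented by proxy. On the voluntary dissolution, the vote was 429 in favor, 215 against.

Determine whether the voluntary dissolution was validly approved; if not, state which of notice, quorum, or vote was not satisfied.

Invalid — vote requirement not satisfied.

Notice: 22 days given; 21 required. Satisfied.
Quorum: 15% of 4,290 = 643.50, rounded up to 644; 644 present. Satisfied.
Vote: requires two-thirds of those present (644); 2/3 of 644 = 429.33, rounded up to 430, so 430 needed; 429 in favor. Not satisfied.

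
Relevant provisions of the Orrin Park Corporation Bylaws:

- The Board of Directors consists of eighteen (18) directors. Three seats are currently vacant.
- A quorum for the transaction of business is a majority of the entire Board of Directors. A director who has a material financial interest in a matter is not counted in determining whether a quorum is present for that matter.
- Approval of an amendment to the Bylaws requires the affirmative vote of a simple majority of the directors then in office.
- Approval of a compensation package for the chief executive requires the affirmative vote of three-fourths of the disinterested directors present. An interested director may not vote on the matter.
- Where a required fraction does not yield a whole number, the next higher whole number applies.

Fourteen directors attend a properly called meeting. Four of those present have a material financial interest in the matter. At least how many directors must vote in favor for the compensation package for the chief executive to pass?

8

The compensation package for the chief executive requires three-fourths of the disinterested directors present (14 − 4 = 10).
3/4 of 10 = 7.50, rounded up to 8.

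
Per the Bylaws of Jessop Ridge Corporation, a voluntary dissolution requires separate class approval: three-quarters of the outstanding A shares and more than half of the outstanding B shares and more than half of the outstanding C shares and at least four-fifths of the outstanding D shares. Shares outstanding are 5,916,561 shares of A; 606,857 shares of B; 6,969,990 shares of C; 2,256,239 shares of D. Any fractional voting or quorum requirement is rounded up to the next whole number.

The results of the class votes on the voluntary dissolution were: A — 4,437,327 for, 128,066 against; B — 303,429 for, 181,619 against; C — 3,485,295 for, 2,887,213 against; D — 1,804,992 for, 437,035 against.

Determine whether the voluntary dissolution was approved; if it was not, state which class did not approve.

A: 3/4 of 5916561 = 4437420.75, rounded up to 4437421; 4,437,421 required, 4,437,327 in favor — not approved.
B: a majority of 606857 is 303429; 303,429 required, 303,429 in favor — approved.
C: a majority of 6969990 is 3484996; 3,484,996 required, 3,485,295 in favor — approved.
D: 4/5 of 2256239 = 1804991.20, rounded up to 1804992; 1,804,992 required, 1,804,992 in favor — approved.

Not approved — the A shares did not give the required vote.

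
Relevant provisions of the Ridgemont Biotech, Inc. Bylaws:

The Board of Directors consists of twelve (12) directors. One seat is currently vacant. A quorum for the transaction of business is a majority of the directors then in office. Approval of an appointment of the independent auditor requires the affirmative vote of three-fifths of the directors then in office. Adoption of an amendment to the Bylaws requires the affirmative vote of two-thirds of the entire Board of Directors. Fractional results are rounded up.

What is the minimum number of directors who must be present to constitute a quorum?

6

A majority of 11 is 6.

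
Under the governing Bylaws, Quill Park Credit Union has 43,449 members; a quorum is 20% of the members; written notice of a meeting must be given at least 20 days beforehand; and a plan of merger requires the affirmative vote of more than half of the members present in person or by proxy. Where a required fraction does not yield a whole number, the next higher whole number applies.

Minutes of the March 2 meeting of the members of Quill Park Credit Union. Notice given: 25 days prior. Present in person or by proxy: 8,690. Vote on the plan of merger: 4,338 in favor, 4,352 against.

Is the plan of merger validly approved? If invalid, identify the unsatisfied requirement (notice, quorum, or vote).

Invalid — vote requirement not satisfied.

Notice: 25 days given; 20 required. Satisfied.
Quorum: 20% of 43,449 = 8,689.80, rounded up to 8,690; 8,690 present. Satisfied.
Vote: requires a majority of those present (8,690); a majority of 8690 is 4346, so 4,346 needed; 4,338 in favor. Not satisfied.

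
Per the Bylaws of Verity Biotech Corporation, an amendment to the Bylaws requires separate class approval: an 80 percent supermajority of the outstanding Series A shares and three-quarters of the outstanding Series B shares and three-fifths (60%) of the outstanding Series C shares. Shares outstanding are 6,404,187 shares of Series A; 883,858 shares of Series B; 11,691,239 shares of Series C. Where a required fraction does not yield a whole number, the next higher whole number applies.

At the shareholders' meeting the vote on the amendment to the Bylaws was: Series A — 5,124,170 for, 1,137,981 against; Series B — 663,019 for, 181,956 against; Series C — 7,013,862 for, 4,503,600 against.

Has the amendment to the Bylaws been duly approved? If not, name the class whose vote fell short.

Series A: 4/5 of 6404187 = 5123349.60, rounded up to 5123350; 5,123,350 required, 5,124,170 in favor — approved.
Series B: 3/4 of 883858 = 662893.50, rounded up to 662894; 662,894 required, 663,019 in favor — approved.
Series C: 3/5 of 11691239 = 7014743.40, rounded up to 7014744; 7,014,744 required, 7,013,862 in favor — not approved.

Not approved — the Series C shares did not give the required vote.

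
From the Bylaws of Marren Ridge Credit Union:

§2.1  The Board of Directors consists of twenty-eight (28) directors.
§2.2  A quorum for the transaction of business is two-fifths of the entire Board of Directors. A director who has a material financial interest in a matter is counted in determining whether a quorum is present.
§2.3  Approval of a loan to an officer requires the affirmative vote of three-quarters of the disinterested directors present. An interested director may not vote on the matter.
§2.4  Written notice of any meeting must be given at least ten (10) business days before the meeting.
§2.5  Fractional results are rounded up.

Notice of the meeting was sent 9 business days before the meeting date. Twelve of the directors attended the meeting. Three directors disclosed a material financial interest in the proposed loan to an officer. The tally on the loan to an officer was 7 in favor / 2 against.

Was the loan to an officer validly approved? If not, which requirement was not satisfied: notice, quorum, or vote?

Invalid — notice requirement not satisfied.

Notice: 9 business days given; 10 required (9 < 10). Not satisfied.
Quorum: 12 present (interested directors count toward quorum); quorum is 12. Satisfied.
Vote: the loan to an officer requires three-fourths of the disinterested directors present (12 − 3 = 9). 3/4 of 9 = 6.75, rounded up to 7, so 7 affirmative votes are needed; 7 voted in favor. Satisfied.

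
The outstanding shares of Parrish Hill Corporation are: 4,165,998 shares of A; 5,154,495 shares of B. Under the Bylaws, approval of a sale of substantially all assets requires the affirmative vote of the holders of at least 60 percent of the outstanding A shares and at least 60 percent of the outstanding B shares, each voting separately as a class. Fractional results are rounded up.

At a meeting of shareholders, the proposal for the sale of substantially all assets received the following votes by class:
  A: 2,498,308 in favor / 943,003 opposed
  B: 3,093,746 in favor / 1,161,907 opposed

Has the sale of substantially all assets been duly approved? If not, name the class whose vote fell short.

Not approved — the A shares did not give the required vote.

A: 3/5 of 4165998 = 2499598.80, rounded up to 2499599; 2,499,599 required, 2,498,308 in favor — not approved.
B: 3/5 of 5154495 = 3092697; 3,092,697 required, 3,093,746 in favor — approved.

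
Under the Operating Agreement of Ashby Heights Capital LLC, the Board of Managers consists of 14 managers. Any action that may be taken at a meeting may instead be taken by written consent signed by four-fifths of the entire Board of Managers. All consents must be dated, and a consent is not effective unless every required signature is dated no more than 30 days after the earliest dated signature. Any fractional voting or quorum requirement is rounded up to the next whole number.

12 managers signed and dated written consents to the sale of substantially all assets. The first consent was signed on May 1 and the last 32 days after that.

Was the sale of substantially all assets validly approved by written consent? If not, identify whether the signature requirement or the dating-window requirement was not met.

Signatures required: four-fifths of 14 — 4/5 of 14 = 11.20, rounded up to 12, so 12 needed; 12 signed. Sufficient.
Dating window: the latest signature is 32 days after the earliest; the limit is 30 days. Outside the window.

Not effective — dating-window requirement not satisfied.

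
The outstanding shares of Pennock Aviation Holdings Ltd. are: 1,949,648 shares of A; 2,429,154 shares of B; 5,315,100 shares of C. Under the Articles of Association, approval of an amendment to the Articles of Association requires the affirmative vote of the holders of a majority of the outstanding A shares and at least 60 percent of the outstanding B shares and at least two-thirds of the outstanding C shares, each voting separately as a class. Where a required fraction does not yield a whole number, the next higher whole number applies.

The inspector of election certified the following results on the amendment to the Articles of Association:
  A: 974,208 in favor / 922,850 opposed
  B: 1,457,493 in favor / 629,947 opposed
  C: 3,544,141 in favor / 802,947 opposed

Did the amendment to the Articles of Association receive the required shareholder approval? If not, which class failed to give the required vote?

A: a majority of 1949648 is 974825; 974,825 required, 974,208 in favor — not approved.
B: 3/5 of 2429154 = 1457492.40, rounded up to 1457493; 1,457,493 required, 1,457,493 in favor — approved.
C: 2/3 of 5315100 = 3543400; 3,543,400 required, 3,544,141 in favor — approved.

Not approved — the A shares did not give the required vote.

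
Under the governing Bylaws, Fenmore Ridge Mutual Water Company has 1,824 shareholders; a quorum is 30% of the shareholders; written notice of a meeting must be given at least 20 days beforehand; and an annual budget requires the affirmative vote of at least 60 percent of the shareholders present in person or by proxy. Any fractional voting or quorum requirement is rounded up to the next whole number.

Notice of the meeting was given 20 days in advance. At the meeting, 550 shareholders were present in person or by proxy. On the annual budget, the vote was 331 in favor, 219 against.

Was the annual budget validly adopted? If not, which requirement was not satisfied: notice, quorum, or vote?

Notice: 20 days given; 20 required. Satisfied.
Quorum: 30% of 1,824 = 547.20, rounded up to 548; 550 present. Satisfied.
Vote: requires three-fifths of those present (550); 3/5 of 550 = 330, so 330 needed; 331 in favor. Satisfied.

Valid — all requirements satisfied.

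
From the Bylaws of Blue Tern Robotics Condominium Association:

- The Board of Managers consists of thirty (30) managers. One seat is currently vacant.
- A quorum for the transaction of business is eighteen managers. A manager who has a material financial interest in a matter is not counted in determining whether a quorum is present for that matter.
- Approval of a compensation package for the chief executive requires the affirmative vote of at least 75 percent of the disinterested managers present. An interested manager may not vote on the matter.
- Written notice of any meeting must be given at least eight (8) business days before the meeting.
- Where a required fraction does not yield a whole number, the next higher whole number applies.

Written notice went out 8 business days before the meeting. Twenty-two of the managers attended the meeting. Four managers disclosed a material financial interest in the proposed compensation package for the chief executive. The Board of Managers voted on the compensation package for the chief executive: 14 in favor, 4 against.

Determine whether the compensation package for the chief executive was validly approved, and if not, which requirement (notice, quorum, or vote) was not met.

Notice: 8 business days given; 8 required (8 ≥ 8). Satisfied.
Quorum: 22 present, but the 4 interested managers do not count, leaving 18. Quorum is 18. Satisfied.
Vote: the compensation package for the chief executive requires three-fourths of the disinterested managers present (22 − 4 = 18). 3/4 of 18 = 13.50, rounded up to 14, so 14 affirmative votes are needed; 14 voted in favor. Satisfied.

Valid — all requirements satisfied.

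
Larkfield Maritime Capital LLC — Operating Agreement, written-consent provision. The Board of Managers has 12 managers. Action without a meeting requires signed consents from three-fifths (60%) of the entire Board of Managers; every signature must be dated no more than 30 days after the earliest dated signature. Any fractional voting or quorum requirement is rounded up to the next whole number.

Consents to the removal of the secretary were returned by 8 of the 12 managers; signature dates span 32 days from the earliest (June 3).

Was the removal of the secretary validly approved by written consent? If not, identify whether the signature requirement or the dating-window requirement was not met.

Signatures required: three-fifths (60%) of 12 — 3/5 of 12 = 7.20, rounded up to 8, so 8 needed; 8 signed. Sufficient.
Dating window: the latest signature is 32 days after the earliest; the limit is 30 days. Outside the window.

Not effective — dating-window requirement not satisfied.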